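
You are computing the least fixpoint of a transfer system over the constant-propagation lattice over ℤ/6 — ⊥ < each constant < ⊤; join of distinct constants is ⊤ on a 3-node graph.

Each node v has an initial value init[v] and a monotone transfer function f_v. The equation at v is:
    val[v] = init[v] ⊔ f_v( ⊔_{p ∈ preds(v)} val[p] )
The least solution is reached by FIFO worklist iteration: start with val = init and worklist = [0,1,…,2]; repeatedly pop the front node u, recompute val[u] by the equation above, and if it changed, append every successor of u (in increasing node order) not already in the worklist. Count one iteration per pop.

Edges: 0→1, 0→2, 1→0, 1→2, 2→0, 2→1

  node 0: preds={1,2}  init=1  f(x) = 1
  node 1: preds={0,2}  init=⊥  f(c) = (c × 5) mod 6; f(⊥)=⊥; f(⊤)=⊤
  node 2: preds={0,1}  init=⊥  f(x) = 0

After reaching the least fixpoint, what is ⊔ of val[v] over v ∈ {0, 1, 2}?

⊤

Trace (7 dequeues):
  [1] u=0 | in ⊥ | out 1 | ==
  [2] u=1 | in 1 | out 5 | prev ⊥ | push {0}
  [3] u=2 | in ⊤ | out 0 | prev ⊥ | push {1}
  [4] u=0 | in ⊤ | out 1 | ==
  [5] u=1 | in ⊤ | out ⊤ | prev 5 | push {0,2}
  [6] u=0 | in ⊤ | out 1 | ==
  [7] u=2 | in ⊤ | out 0 | ==

Converged values:
  [0] 1
  [1] ⊤
  [2] 0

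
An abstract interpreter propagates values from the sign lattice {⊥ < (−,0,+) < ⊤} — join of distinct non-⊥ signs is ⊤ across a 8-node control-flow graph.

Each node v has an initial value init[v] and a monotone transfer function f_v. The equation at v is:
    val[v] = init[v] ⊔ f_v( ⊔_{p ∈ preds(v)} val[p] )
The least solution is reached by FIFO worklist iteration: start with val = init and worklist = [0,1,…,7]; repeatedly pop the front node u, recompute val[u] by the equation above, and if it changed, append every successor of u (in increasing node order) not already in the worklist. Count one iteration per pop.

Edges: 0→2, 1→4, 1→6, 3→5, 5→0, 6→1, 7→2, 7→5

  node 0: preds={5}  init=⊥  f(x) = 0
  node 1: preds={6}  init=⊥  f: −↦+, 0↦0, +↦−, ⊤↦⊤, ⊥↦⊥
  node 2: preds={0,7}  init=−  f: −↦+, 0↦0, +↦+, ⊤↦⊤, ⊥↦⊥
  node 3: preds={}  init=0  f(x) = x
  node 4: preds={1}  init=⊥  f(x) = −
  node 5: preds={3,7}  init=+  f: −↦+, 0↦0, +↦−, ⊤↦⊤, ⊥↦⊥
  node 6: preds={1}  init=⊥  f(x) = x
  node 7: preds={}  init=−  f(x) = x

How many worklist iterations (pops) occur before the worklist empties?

Trace (9 dequeues):
  [1] u=0 | in + | out 0 | prev ⊥ | push {}
  [2] u=1 | in ⊥ | out ⊥ | ==
  [3] u=2 | in ⊤ | out ⊤ | prev − | push {}
  [4] u=3 | in ⊥ | out 0 | ==
  [5] u=4 | in ⊥ | out − | prev ⊥ | push {}
  [6] u=5 | in ⊤ | out ⊤ | prev + | push {0}
  [7] u=6 | in ⊥ | out ⊥ | ==
  [8] u=7 | in ⊥ | out − | ==
  [9] u=0 | in ⊤ | out 0 | ==

Converged values:
  [0] 0
  [1] ⊥
  [2] ⊤
  [3] 0
  [4] −
  [5] ⊤
  [6] ⊥
  [7] −

9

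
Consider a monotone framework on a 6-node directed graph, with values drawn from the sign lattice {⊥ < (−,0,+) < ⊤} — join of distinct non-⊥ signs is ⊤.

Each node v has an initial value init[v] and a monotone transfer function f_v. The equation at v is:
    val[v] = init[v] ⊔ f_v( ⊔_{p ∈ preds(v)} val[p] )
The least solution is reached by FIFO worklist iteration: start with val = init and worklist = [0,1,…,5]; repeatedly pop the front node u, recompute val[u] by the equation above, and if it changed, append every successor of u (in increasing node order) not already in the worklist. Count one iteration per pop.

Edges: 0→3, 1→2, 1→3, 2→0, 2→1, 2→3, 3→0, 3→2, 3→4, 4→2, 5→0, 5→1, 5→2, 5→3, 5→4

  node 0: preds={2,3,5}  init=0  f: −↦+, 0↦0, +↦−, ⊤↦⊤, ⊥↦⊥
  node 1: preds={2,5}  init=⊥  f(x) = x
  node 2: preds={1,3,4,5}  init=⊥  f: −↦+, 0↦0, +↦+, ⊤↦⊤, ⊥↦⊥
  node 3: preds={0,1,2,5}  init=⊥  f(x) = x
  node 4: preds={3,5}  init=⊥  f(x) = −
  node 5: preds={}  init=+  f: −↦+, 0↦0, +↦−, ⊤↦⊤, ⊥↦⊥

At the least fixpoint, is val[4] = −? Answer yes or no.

Trace (13 dequeues):
  [1] u=0 | in + | out ⊤ | prev 0 | push {}
  [2] u=1 | in + | out + | prev ⊥ | push {}
  [3] u=2 | in + | out + | prev ⊥ | push {0,1}
  [4] u=3 | in ⊤ | out ⊤ | prev ⊥ | push {2}
  [5] u=4 | in ⊤ | out − | prev ⊥ | push {}
  [6] u=5 | in ⊥ | out + | ==
  [7] u=0 | in ⊤ | out ⊤ | ==
  [8] u=1 | in + | out + | ==
  [9] u=2 | in ⊤ | out ⊤ | prev + | push {0,1,3}
  [10] u=0 | in ⊤ | out ⊤ | ==
  [11] u=1 | in ⊤ | out ⊤ | prev + | push {2}
  [12] u=3 | in ⊤ | out ⊤ | ==
  [13] u=2 | in ⊤ | out ⊤ | ==

Converged values:
  [0] ⊤
  [1] ⊤
  [2] ⊤
  [3] ⊤
  [4] −
  [5] +

yes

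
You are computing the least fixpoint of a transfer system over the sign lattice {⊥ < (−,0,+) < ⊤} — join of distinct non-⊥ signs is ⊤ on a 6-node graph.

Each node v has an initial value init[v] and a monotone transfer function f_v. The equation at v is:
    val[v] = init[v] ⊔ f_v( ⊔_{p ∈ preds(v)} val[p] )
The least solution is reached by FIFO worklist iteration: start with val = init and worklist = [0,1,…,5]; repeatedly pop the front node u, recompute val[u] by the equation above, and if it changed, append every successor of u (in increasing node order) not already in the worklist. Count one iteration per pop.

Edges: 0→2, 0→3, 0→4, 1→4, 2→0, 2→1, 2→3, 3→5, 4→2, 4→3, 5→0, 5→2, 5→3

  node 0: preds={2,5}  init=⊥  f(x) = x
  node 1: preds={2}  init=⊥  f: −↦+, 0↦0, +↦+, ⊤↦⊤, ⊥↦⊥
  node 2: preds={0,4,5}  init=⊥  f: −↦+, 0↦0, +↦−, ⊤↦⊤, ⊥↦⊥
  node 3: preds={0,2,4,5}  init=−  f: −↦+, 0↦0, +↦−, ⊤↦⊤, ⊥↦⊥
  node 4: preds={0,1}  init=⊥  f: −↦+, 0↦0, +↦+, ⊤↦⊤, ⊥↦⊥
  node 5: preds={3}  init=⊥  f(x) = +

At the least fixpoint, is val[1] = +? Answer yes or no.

Worklist (21 pops):
  #1 pop 0: in=⊥ → ⊥ (no change)
  #2 pop 1: in=⊥ → ⊥ (no change)
  #3 pop 2: in=⊥ → ⊥ (no change)
  #4 pop 3: in=⊥ → − (no change)
  #5 pop 4: in=⊥ → ⊥ (no change)
  #6 pop 5: in=− → + (was ⊥); enqueue [0,2,3]
  #7 pop 0: in=+ → + (was ⊥); enqueue [4]
  #8 pop 2: in=+ → − (was ⊥); enqueue [0,1]
  #9 pop 3: in=⊤ → ⊤ (was −); enqueue [5]
  #10 pop 4: in=+ → + (was ⊥); enqueue [2,3]
  #11 pop 0: in=⊤ → ⊤ (was +); enqueue [4]
  #12 pop 1: in=− → + (was ⊥); enqueue []
  #13 pop 5: in=⊤ → + (no change)
  #14 pop 2: in=⊤ → ⊤ (was −); enqueue [0,1]
  #15 pop 3: in=⊤ → ⊤ (no change)
  #16 pop 4: in=⊤ → ⊤ (was +); enqueue [2,3]
  #17 pop 0: in=⊤ → ⊤ (no change)
  #18 pop 1: in=⊤ → ⊤ (was +); enqueue [4]
  #19 pop 2: in=⊤ → ⊤ (no change)
  #20 pop 3: in=⊤ → ⊤ (no change)
  #21 pop 4: in=⊤ → ⊤ (no change)

Fixpoint:
  val[0] = ⊤
  val[1] = ⊤
  val[2] = ⊤
  val[3] = ⊤
  val[4] = ⊤
  val[5] = +

no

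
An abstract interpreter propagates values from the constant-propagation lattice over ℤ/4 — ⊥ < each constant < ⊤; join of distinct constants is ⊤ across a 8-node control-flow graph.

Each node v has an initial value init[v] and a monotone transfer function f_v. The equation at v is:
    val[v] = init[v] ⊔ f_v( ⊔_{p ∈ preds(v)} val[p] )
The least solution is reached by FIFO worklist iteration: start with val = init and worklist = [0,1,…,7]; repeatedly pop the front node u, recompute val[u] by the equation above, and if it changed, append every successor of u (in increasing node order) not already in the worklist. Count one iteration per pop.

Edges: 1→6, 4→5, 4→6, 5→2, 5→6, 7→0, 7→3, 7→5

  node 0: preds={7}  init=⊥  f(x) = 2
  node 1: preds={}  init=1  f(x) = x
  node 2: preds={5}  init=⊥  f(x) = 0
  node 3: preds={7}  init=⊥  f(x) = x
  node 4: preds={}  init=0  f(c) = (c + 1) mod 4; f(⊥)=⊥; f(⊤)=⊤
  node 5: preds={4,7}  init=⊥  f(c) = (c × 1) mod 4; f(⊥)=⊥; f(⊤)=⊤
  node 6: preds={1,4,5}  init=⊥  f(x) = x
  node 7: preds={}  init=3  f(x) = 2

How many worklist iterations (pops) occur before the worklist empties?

12

Trace (12 dequeues):
  [1] u=0 | in 3 | out 2 | prev ⊥ | push {}
  [2] u=1 | in ⊥ | out 1 | ==
  [3] u=2 | in ⊥ | out 0 | prev ⊥ | push {}
  [4] u=3 | in 3 | out 3 | prev ⊥ | push {}
  [5] u=4 | in ⊥ | out 0 | ==
  [6] u=5 | in ⊤ | out ⊤ | prev ⊥ | push {2}
  [7] u=6 | in ⊤ | out ⊤ | prev ⊥ | push {}
  [8] u=7 | in ⊥ | out ⊤ | prev 3 | push {0,3,5}
  [9] u=2 | in ⊤ | out 0 | ==
  [10] u=0 | in ⊤ | out 2 | ==
  [11] u=3 | in ⊤ | out ⊤ | prev 3 | push {}
  [12] u=5 | in ⊤ | out ⊤ | ==

Converged values:
  [0] 2
  [1] 1
  [2] 0
  [3] ⊤
  [4] 0
  [5] ⊤
  [6] ⊤
  [7] ⊤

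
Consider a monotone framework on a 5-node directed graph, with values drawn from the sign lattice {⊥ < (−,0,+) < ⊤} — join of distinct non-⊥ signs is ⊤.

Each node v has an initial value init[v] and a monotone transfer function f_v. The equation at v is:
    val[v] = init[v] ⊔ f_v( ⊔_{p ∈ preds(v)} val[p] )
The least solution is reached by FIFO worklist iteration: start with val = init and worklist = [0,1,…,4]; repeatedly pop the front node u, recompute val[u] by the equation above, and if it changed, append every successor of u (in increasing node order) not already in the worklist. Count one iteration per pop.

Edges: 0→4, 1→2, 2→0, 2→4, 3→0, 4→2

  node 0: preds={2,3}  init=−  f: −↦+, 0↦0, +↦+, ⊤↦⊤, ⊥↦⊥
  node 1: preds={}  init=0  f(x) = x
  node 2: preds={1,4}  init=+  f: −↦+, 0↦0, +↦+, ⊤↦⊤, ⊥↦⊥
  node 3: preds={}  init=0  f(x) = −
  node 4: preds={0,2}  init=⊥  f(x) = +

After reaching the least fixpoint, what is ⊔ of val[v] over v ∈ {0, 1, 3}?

⊤

Trace (7 dequeues):
  [1] u=0 | in ⊤ | out ⊤ | prev − | push {}
  [2] u=1 | in ⊥ | out 0 | ==
  [3] u=2 | in 0 | out ⊤ | prev + | push {0}
  [4] u=3 | in ⊥ | out ⊤ | prev 0 | push {}
  [5] u=4 | in ⊤ | out + | prev ⊥ | push {2}
  [6] u=0 | in ⊤ | out ⊤ | ==
  [7] u=2 | in ⊤ | out ⊤ | ==

Converged values:
  [0] ⊤
  [1] 0
  [2] ⊤
  [3] ⊤
  [4] +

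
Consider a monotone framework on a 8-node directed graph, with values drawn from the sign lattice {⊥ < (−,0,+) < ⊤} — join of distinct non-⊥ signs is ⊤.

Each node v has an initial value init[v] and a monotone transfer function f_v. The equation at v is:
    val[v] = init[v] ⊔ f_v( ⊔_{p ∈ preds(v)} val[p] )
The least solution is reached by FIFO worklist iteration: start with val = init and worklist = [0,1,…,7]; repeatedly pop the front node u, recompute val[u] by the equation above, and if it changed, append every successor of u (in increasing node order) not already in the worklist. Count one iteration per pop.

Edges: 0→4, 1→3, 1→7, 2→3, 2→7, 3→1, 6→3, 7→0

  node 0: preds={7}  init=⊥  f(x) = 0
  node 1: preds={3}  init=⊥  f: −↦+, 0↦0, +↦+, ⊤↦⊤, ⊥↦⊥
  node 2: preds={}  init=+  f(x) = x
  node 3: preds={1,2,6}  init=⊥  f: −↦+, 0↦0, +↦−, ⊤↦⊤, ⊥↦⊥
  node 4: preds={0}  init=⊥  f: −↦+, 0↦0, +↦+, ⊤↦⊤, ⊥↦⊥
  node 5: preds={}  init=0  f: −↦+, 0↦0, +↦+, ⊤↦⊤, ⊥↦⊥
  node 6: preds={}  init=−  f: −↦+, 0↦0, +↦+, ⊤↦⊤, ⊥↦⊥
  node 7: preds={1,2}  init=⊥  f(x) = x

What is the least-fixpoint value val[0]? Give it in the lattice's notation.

0

Iteration log — 13 steps:
  step 1. node 0  ⊔preds=⊥  new=0  old=⊥  +wl: 
  step 2. node 1  ⊔preds=⊥  new=⊥  stable
  step 3. node 2  ⊔preds=⊥  new=+  stable
  step 4. node 3  ⊔preds=⊤  new=⊤  old=⊥  +wl: 1
  step 5. node 4  ⊔preds=0  new=0  old=⊥  +wl: 
  step 6. node 5  ⊔preds=⊥  new=0  stable
  step 7. node 6  ⊔preds=⊥  new=−  stable
  step 8. node 7  ⊔preds=+  new=+  old=⊥  +wl: 0
  step 9. node 1  ⊔preds=⊤  new=⊤  old=⊥  +wl: 3,7
  step 10. node 0  ⊔preds=+  new=0  stable
  step 11. node 3  ⊔preds=⊤  new=⊤  stable
  step 12. node 7  ⊔preds=⊤  new=⊤  old=+  +wl: 0
  step 13. node 0  ⊔preds=⊤  new=0  stable

Least fixpoint reached:
  node 0: 0
  node 1: ⊤
  node 2: +
  node 3: ⊤
  node 4: 0
  node 5: 0
  node 6: −
  node 7: ⊤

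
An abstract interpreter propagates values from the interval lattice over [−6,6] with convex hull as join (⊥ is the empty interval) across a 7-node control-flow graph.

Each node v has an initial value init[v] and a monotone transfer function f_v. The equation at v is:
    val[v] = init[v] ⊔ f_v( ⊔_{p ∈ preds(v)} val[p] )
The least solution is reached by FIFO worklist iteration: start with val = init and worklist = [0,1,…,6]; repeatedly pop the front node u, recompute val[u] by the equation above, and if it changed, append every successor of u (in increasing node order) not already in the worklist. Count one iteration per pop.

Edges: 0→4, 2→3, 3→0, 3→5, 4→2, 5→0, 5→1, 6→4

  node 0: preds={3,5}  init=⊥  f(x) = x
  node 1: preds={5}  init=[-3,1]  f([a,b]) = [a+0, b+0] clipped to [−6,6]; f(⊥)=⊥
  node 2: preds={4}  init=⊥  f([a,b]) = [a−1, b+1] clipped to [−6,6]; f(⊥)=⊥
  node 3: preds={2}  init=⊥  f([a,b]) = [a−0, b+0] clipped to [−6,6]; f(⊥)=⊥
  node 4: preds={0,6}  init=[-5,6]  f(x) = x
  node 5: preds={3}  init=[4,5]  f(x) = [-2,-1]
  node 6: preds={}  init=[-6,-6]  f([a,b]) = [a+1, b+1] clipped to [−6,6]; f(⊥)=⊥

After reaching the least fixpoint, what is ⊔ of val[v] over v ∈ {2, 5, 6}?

[-6,6]

Worklist (11 pops):
  #1 pop 0: in=[4,5] → [4,5] (was ⊥); enqueue []
  #2 pop 1: in=[4,5] → [-3,5] (was [-3,1]); enqueue []
  #3 pop 2: in=[-5,6] → [-6,6] (was ⊥); enqueue []
  #4 pop 3: in=[-6,6] → [-6,6] (was ⊥); enqueue [0]
  #5 pop 4: in=[-6,5] → [-6,6] (was [-5,6]); enqueue [2]
  #6 pop 5: in=[-6,6] → [-2,5] (was [4,5]); enqueue [1]
  #7 pop 6: in=⊥ → [-6,-6] (no change)
  #8 pop 0: in=[-6,6] → [-6,6] (was [4,5]); enqueue [4]
  #9 pop 2: in=[-6,6] → [-6,6] (no change)
  #10 pop 1: in=[-2,5] → [-3,5] (no change)
  #11 pop 4: in=[-6,6] → [-6,6] (no change)

Fixpoint:
  val[0] = [-6,6]
  val[1] = [-3,5]
  val[2] = [-6,6]
  val[3] = [-6,6]
  val[4] = [-6,6]
  val[5] = [-2,5]
  val[6] = [-6,-6]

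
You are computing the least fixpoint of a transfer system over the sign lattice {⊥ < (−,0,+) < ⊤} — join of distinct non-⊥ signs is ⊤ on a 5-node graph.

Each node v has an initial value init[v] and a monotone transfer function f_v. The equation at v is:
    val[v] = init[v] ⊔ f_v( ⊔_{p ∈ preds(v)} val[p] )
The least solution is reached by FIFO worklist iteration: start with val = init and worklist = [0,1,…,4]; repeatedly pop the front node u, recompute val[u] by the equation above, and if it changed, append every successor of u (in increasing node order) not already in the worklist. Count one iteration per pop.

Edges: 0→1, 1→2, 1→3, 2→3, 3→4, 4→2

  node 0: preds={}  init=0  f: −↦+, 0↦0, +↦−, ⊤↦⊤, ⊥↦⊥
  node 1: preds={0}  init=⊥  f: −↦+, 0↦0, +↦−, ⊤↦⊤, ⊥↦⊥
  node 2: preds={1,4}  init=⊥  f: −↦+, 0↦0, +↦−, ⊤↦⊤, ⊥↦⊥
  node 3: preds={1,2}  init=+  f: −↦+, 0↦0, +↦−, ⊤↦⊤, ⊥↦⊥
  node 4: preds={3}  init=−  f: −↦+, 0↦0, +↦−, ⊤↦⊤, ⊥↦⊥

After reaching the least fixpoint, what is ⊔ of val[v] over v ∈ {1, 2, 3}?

Iteration log — 6 steps:
  step 1. node 0  ⊔preds=⊥  new=0  stable
  step 2. node 1  ⊔preds=0  new=0  old=⊥  +wl: 
  step 3. node 2  ⊔preds=⊤  new=⊤  old=⊥  +wl: 
  step 4. node 3  ⊔preds=⊤  new=⊤  old=+  +wl: 
  step 5. node 4  ⊔preds=⊤  new=⊤  old=−  +wl: 2
  step 6. node 2  ⊔preds=⊤  new=⊤  stable

Least fixpoint reached:
  node 0: 0
  node 1: 0
  node 2: ⊤
  node 3: ⊤
  node 4: ⊤

⊤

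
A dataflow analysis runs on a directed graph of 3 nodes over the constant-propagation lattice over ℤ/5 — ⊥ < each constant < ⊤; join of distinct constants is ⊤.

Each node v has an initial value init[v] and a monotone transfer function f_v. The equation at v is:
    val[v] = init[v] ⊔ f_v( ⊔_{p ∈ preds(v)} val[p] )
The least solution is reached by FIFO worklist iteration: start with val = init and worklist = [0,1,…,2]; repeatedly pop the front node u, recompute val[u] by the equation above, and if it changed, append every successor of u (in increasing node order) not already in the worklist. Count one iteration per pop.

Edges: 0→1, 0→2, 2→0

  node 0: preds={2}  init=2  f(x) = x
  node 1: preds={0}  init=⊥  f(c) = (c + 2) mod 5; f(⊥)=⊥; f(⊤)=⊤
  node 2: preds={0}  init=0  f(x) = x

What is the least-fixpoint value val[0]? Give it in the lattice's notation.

⊤

Trace (4 dequeues):
  [1] u=0 | in 0 | out ⊤ | prev 2 | push {}
  [2] u=1 | in ⊤ | out ⊤ | prev ⊥ | push {}
  [3] u=2 | in ⊤ | out ⊤ | prev 0 | push {0}
  [4] u=0 | in ⊤ | out ⊤ | ==

Converged values:
  [0] ⊤
  [1] ⊤
  [2] ⊤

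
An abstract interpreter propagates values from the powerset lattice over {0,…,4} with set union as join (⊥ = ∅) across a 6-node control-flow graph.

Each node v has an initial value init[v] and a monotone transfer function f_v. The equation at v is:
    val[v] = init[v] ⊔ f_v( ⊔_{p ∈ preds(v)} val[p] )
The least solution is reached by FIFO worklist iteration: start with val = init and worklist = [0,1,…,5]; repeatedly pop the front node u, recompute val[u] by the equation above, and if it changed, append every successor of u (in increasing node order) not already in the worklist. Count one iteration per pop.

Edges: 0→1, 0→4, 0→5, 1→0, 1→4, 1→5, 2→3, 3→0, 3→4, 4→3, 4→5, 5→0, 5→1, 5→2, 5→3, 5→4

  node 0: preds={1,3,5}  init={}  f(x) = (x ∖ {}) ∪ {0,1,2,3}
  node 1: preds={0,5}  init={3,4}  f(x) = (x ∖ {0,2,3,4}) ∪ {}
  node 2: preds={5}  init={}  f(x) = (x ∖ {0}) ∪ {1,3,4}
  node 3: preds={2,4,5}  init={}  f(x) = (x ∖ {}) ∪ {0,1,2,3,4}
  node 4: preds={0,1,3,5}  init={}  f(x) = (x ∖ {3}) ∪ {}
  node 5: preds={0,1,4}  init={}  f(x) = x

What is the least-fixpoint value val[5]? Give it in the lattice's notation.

Trace (12 dequeues):
  [1] u=0 | in {3,4} | out {0,1,2,3,4} | prev {} | push {}
  [2] u=1 | in {0,1,2,3,4} | out {1,3,4} | prev {3,4} | push {0}
  [3] u=2 | in {} | out {1,3,4} | prev {} | push {}
  [4] u=3 | in {1,3,4} | out {0,1,2,3,4} | prev {} | push {}
  [5] u=4 | in {0,1,2,3,4} | out {0,1,2,4} | prev {} | push {3}
  [6] u=5 | in {0,1,2,3,4} | out {0,1,2,3,4} | prev {} | push {1,2,4}
  [7] u=0 | in {0,1,2,3,4} | out {0,1,2,3,4} | ==
  [8] u=3 | in {0,1,2,3,4} | out {0,1,2,3,4} | ==
  [9] u=1 | in {0,1,2,3,4} | out {1,3,4} | ==
  [10] u=2 | in {0,1,2,3,4} | out {1,2,3,4} | prev {1,3,4} | push {3}
  [11] u=4 | in {0,1,2,3,4} | out {0,1,2,4} | ==
  [12] u=3 | in {0,1,2,3,4} | out {0,1,2,3,4} | ==

Converged values:
  [0] {0,1,2,3,4}
  [1] {1,3,4}
  [2] {1,2,3,4}
  [3] {0,1,2,3,4}
  [4] {0,1,2,4}
  [5] {0,1,2,3,4}

{0,1,2,3,4}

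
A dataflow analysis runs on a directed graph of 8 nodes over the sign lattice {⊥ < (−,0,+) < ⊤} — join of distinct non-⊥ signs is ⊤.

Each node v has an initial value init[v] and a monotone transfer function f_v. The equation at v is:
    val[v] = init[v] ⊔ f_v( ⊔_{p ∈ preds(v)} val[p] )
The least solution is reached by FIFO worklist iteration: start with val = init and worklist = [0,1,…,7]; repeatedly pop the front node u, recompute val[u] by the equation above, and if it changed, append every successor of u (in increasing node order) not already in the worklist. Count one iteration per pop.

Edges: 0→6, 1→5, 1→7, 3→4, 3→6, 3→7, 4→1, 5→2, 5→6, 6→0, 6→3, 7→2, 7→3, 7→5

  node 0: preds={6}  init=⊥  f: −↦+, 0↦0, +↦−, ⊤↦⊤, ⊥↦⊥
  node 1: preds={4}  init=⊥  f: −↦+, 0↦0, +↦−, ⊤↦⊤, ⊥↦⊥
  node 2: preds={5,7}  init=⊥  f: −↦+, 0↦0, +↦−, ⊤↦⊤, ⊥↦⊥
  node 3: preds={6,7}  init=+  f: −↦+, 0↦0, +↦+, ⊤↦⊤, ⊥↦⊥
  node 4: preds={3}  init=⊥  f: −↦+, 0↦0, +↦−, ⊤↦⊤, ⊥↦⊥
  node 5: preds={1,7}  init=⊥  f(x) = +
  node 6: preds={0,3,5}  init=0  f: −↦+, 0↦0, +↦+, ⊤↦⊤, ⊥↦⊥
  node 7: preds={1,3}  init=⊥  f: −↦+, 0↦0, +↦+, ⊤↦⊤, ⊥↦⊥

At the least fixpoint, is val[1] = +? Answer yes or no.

Worklist (15 pops):
  #1 pop 0: in=0 → 0 (was ⊥); enqueue []
  #2 pop 1: in=⊥ → ⊥ (no change)
  #3 pop 2: in=⊥ → ⊥ (no change)
  #4 pop 3: in=0 → ⊤ (was +); enqueue []
  #5 pop 4: in=⊤ → ⊤ (was ⊥); enqueue [1]
  #6 pop 5: in=⊥ → + (was ⊥); enqueue [2]
  #7 pop 6: in=⊤ → ⊤ (was 0); enqueue [0,3]
  #8 pop 7: in=⊤ → ⊤ (was ⊥); enqueue [5]
  #9 pop 1: in=⊤ → ⊤ (was ⊥); enqueue [7]
  #10 pop 2: in=⊤ → ⊤ (was ⊥); enqueue []
  #11 pop 0: in=⊤ → ⊤ (was 0); enqueue [6]
  #12 pop 3: in=⊤ → ⊤ (no change)
  #13 pop 5: in=⊤ → + (no change)
  #14 pop 7: in=⊤ → ⊤ (no change)
  #15 pop 6: in=⊤ → ⊤ (no change)

Fixpoint:
  val[0] = ⊤
  val[1] = ⊤
  val[2] = ⊤
  val[3] = ⊤
  val[4] = ⊤
  val[5] = +
  val[6] = ⊤
  val[7] = ⊤

no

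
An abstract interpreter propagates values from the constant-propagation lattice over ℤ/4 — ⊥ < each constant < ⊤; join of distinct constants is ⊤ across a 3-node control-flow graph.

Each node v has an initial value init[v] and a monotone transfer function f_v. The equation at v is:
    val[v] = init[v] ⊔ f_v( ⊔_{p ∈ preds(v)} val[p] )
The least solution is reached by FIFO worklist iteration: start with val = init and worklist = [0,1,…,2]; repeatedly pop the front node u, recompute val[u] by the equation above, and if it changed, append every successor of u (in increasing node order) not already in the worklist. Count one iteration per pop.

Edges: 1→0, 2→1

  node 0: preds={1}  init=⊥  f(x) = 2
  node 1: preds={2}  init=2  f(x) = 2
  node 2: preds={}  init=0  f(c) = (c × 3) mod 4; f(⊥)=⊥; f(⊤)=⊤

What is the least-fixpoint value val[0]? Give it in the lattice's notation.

2

Trace (3 dequeues):
  [1] u=0 | in 2 | out 2 | prev ⊥ | push {}
  [2] u=1 | in 0 | out 2 | ==
  [3] u=2 | in ⊥ | out 0 | ==

Converged values:
  [0] 2
  [1] 2
  [2] 0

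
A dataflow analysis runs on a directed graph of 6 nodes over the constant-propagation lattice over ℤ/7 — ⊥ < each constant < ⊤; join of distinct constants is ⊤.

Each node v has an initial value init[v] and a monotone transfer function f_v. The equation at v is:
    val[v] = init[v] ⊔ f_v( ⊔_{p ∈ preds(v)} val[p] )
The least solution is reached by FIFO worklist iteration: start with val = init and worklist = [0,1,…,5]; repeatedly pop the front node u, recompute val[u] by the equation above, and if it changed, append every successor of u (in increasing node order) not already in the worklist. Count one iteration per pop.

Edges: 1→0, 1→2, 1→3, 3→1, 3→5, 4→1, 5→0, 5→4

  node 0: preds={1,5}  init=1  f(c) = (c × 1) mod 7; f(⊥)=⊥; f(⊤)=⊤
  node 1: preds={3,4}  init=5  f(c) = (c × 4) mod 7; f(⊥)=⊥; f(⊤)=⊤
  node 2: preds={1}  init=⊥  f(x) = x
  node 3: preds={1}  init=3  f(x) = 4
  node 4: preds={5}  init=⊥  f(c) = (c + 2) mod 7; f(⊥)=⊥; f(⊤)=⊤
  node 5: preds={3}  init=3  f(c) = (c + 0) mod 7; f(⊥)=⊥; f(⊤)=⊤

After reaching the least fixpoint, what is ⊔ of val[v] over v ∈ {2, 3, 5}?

⊤

Iteration log — 12 steps:
  step 1. node 0  ⊔preds=⊤  new=⊤  old=1  +wl: 
  step 2. node 1  ⊔preds=3  new=5  stable
  step 3. node 2  ⊔preds=5  new=5  old=⊥  +wl: 
  step 4. node 3  ⊔preds=5  new=⊤  old=3  +wl: 1
  step 5. node 4  ⊔preds=3  new=5  old=⊥  +wl: 
  step 6. node 5  ⊔preds=⊤  new=⊤  old=3  +wl: 0,4
  step 7. node 1  ⊔preds=⊤  new=⊤  old=5  +wl: 2,3
  step 8. node 0  ⊔preds=⊤  new=⊤  stable
  step 9. node 4  ⊔preds=⊤  new=⊤  old=5  +wl: 1
  step 10. node 2  ⊔preds=⊤  new=⊤  old=5  +wl: 
  step 11. node 3  ⊔preds=⊤  new=⊤  stable
  step 12. node 1  ⊔preds=⊤  new=⊤  stable

Least fixpoint reached:
  node 0: ⊤
  node 1: ⊤
  node 2: ⊤
  node 3: ⊤
  node 4: ⊤
  node 5: ⊤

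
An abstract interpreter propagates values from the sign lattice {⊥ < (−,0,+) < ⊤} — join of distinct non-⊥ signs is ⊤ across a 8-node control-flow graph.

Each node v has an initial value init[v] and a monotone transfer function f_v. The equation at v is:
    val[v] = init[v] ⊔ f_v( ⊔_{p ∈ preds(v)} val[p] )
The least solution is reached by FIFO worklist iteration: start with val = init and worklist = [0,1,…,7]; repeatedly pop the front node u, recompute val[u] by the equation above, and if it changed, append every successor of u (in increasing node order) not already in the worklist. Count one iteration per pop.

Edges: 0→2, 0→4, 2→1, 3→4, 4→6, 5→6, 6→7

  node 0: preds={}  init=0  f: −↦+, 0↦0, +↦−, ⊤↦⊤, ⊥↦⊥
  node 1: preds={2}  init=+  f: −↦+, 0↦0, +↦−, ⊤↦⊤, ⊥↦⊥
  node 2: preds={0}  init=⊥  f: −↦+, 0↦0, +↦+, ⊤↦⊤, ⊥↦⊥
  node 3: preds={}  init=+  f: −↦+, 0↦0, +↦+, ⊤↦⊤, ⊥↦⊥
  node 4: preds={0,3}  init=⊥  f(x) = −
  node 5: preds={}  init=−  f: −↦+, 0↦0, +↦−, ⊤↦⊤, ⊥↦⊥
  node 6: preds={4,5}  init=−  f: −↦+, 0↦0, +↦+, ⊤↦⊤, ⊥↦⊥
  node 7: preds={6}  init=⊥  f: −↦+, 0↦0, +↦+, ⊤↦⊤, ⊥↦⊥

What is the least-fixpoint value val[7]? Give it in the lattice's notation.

Trace (9 dequeues):
  [1] u=0 | in ⊥ | out 0 | ==
  [2] u=1 | in ⊥ | out + | ==
  [3] u=2 | in 0 | out 0 | prev ⊥ | push {1}
  [4] u=3 | in ⊥ | out + | ==
  [5] u=4 | in ⊤ | out − | prev ⊥ | push {}
  [6] u=5 | in ⊥ | out − | ==
  [7] u=6 | in − | out ⊤ | prev − | push {}
  [8] u=7 | in ⊤ | out ⊤ | prev ⊥ | push {}
  [9] u=1 | in 0 | out ⊤ | prev + | push {}

Converged values:
  [0] 0
  [1] ⊤
  [2] 0
  [3] +
  [4] −
  [5] −
  [6] ⊤
  [7] ⊤

⊤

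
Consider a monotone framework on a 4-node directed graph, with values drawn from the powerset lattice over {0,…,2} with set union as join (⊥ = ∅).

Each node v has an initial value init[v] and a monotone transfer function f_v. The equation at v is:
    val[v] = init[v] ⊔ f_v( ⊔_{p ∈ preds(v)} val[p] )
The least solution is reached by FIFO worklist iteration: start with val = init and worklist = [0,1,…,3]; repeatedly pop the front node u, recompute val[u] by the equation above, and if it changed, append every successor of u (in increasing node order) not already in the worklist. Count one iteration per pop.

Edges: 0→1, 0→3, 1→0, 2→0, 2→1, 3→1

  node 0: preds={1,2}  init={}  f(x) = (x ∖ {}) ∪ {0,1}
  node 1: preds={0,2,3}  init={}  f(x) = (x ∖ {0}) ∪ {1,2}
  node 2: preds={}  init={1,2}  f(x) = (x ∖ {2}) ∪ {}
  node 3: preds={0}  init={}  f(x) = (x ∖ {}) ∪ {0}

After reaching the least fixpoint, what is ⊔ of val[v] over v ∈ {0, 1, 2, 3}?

Worklist (6 pops):
  #1 pop 0: in={1,2} → {0,1,2} (was {}); enqueue []
  #2 pop 1: in={0,1,2} → {1,2} (was {}); enqueue [0]
  #3 pop 2: in={} → {1,2} (no change)
  #4 pop 3: in={0,1,2} → {0,1,2} (was {}); enqueue [1]
  #5 pop 0: in={1,2} → {0,1,2} (no change)
  #6 pop 1: in={0,1,2} → {1,2} (no change)

Fixpoint:
  val[0] = {0,1,2}
  val[1] = {1,2}
  val[2] = {1,2}
  val[3] = {0,1,2}

{0,1,2}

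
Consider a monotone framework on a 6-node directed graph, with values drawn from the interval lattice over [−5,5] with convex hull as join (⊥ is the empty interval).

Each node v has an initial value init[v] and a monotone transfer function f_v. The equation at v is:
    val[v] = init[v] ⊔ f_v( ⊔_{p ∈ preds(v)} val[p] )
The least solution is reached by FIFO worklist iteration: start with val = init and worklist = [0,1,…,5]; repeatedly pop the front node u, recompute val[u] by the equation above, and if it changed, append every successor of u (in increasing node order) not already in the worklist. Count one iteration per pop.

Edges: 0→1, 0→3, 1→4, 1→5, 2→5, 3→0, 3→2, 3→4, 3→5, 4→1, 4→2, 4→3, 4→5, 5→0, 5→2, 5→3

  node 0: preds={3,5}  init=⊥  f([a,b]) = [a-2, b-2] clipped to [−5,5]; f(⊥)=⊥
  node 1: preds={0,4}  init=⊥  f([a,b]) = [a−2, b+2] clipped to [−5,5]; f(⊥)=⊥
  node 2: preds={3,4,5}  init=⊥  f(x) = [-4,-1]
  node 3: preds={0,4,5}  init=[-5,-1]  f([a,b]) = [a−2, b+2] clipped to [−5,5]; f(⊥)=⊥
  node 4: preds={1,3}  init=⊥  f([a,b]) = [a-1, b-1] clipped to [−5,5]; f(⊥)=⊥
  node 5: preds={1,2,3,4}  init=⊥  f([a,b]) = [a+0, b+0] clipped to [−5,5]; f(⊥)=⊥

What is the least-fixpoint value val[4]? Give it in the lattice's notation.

Iteration log — 30 steps:
  step 1. node 0  ⊔preds=[-5,-1]  new=[-5,-3]  old=⊥  +wl: 
  step 2. node 1  ⊔preds=[-5,-3]  new=[-5,-1]  old=⊥  +wl: 
  step 3. node 2  ⊔preds=[-5,-1]  new=[-4,-1]  old=⊥  +wl: 
  step 4. node 3  ⊔preds=[-5,-3]  new=[-5,-1]  stable
  step 5. node 4  ⊔preds=[-5,-1]  new=[-5,-2]  old=⊥  +wl: 1,2,3
  step 6. node 5  ⊔preds=[-5,-1]  new=[-5,-1]  old=⊥  +wl: 0
  step 7. node 1  ⊔preds=[-5,-2]  new=[-5,0]  old=[-5,-1]  +wl: 4,5
  step 8. node 2  ⊔preds=[-5,-1]  new=[-4,-1]  stable
  step 9. node 3  ⊔preds=[-5,-1]  new=[-5,1]  old=[-5,-1]  +wl: 2
  step 10. node 0  ⊔preds=[-5,1]  new=[-5,-1]  old=[-5,-3]  +wl: 1,3
  step 11. node 4  ⊔preds=[-5,1]  new=[-5,0]  old=[-5,-2]  +wl: 
  step 12. node 5  ⊔preds=[-5,1]  new=[-5,1]  old=[-5,-1]  +wl: 0
  step 13. node 2  ⊔preds=[-5,1]  new=[-4,-1]  stable
  step 14. node 1  ⊔preds=[-5,0]  new=[-5,2]  old=[-5,0]  +wl: 4,5
  step 15. node 3  ⊔preds=[-5,1]  new=[-5,3]  old=[-5,1]  +wl: 2
  step 16. node 0  ⊔preds=[-5,3]  new=[-5,1]  old=[-5,-1]  +wl: 1,3
  step 17. node 4  ⊔preds=[-5,3]  new=[-5,2]  old=[-5,0]  +wl: 
  step 18. node 5  ⊔preds=[-5,3]  new=[-5,3]  old=[-5,1]  +wl: 0
  step 19. node 2  ⊔preds=[-5,3]  new=[-4,-1]  stable
  step 20. node 1  ⊔preds=[-5,2]  new=[-5,4]  old=[-5,2]  +wl: 4,5
  step 21. node 3  ⊔preds=[-5,3]  new=[-5,5]  old=[-5,3]  +wl: 2
  step 22. node 0  ⊔preds=[-5,5]  new=[-5,3]  old=[-5,1]  +wl: 1,3
  step 23. node 4  ⊔preds=[-5,5]  new=[-5,4]  old=[-5,2]  +wl: 
  step 24. node 5  ⊔preds=[-5,5]  new=[-5,5]  old=[-5,3]  +wl: 0
  step 25. node 2  ⊔preds=[-5,5]  new=[-4,-1]  stable
  step 26. node 1  ⊔preds=[-5,4]  new=[-5,5]  old=[-5,4]  +wl: 4,5
  step 27. node 3  ⊔preds=[-5,5]  new=[-5,5]  stable
  step 28. node 0  ⊔preds=[-5,5]  new=[-5,3]  stable
  step 29. node 4  ⊔preds=[-5,5]  new=[-5,4]  stable
  step 30. node 5  ⊔preds=[-5,5]  new=[-5,5]  stable

Least fixpoint reached:
  node 0: [-5,3]
  node 1: [-5,5]
  node 2: [-4,-1]
  node 3: [-5,5]
  node 4: [-5,4]
  node 5: [-5,5]

[-5,4]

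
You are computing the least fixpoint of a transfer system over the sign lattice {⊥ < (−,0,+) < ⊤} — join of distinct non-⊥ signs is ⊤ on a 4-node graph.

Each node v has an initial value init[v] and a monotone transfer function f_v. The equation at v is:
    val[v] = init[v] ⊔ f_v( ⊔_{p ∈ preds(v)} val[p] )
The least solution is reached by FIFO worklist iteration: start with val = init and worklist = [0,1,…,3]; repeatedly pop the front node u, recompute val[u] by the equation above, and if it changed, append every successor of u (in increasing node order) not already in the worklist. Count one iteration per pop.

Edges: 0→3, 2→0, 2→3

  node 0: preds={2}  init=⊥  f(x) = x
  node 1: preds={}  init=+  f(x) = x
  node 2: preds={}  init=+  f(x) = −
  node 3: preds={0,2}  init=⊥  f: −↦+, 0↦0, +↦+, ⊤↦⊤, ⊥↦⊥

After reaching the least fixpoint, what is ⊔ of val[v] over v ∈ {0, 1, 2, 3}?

⊤

Worklist (6 pops):
  #1 pop 0: in=+ → + (was ⊥); enqueue []
  #2 pop 1: in=⊥ → + (no change)
  #3 pop 2: in=⊥ → ⊤ (was +); enqueue [0]
  #4 pop 3: in=⊤ → ⊤ (was ⊥); enqueue []
  #5 pop 0: in=⊤ → ⊤ (was +); enqueue [3]
  #6 pop 3: in=⊤ → ⊤ (no change)

Fixpoint:
  val[0] = ⊤
  val[1] = +
  val[2] = ⊤
  val[3] = ⊤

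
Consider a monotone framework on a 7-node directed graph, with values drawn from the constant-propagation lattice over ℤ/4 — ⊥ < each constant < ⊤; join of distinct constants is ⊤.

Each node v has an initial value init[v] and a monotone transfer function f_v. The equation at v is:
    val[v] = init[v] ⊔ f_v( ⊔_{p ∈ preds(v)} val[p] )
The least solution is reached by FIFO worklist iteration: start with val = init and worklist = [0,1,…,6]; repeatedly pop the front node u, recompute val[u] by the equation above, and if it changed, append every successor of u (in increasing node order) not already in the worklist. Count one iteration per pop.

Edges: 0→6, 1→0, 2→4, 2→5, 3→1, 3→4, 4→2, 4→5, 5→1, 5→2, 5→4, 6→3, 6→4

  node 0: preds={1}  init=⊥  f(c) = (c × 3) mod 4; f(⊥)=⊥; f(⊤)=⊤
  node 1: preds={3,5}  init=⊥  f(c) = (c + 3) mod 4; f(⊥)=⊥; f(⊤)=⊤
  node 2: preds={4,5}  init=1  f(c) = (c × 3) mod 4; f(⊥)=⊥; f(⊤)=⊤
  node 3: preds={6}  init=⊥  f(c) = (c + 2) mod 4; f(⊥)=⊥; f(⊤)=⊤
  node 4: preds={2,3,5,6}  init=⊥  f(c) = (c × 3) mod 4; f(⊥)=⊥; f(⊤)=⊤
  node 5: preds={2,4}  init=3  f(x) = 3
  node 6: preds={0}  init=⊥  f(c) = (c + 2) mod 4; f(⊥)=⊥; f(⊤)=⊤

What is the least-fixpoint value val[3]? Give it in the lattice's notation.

⊤

Iteration log — 20 steps:
  step 1. node 0  ⊔preds=⊥  new=⊥  stable
  step 2. node 1  ⊔preds=3  new=2  old=⊥  +wl: 0
  step 3. node 2  ⊔preds=3  new=1  stable
  step 4. node 3  ⊔preds=⊥  new=⊥  stable
  step 5. node 4  ⊔preds=⊤  new=⊤  old=⊥  +wl: 2
  step 6. node 5  ⊔preds=⊤  new=3  stable
  step 7. node 6  ⊔preds=⊥  new=⊥  stable
  step 8. node 0  ⊔preds=2  new=2  old=⊥  +wl: 6
  step 9. node 2  ⊔preds=⊤  new=⊤  old=1  +wl: 4,5
  step 10. node 6  ⊔preds=2  new=0  old=⊥  +wl: 3
  step 11. node 4  ⊔preds=⊤  new=⊤  stable
  step 12. node 5  ⊔preds=⊤  new=3  stable
  step 13. node 3  ⊔preds=0  new=2  old=⊥  +wl: 1,4
  step 14. node 1  ⊔preds=⊤  new=⊤  old=2  +wl: 0
  step 15. node 4  ⊔preds=⊤  new=⊤  stable
  step 16. node 0  ⊔preds=⊤  new=⊤  old=2  +wl: 6
  step 17. node 6  ⊔preds=⊤  new=⊤  old=0  +wl: 3,4
  step 18. node 3  ⊔preds=⊤  new=⊤  old=2  +wl: 1
  step 19. node 4  ⊔preds=⊤  new=⊤  stable
  step 20. node 1  ⊔preds=⊤  new=⊤  stable

Least fixpoint reached:
  node 0: ⊤
  node 1: ⊤
  node 2: ⊤
  node 3: ⊤
  node 4: ⊤
  node 5: 3
  node 6: ⊤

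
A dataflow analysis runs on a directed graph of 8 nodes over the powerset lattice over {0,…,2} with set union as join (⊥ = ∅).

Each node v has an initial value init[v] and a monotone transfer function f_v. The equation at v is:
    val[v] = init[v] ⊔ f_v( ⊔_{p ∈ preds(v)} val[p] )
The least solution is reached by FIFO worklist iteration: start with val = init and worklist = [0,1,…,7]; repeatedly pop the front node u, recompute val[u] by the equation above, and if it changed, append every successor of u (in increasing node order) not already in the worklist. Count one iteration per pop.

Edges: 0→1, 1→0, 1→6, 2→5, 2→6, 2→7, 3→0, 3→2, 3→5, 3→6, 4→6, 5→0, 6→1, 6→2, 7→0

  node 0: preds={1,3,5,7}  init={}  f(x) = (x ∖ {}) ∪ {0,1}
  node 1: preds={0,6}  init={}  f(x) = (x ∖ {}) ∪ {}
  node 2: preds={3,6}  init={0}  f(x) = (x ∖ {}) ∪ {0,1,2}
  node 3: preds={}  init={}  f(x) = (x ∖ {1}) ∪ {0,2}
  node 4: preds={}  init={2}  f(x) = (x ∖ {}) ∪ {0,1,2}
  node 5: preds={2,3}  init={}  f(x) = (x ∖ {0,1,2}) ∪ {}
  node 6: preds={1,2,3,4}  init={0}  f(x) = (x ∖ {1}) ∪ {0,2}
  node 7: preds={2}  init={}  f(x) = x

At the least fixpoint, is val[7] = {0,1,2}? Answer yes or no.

yes

Iteration log — 13 steps:
  step 1. node 0  ⊔preds={}  new={0,1}  old={}  +wl: 
  step 2. node 1  ⊔preds={0,1}  new={0,1}  old={}  +wl: 0
  step 3. node 2  ⊔preds={0}  new={0,1,2}  old={0}  +wl: 
  step 4. node 3  ⊔preds={}  new={0,2}  old={}  +wl: 2
  step 5. node 4  ⊔preds={}  new={0,1,2}  old={2}  +wl: 
  step 6. node 5  ⊔preds={0,1,2}  new={}  stable
  step 7. node 6  ⊔preds={0,1,2}  new={0,2}  old={0}  +wl: 1
  step 8. node 7  ⊔preds={0,1,2}  new={0,1,2}  old={}  +wl: 
  step 9. node 0  ⊔preds={0,1,2}  new={0,1,2}  old={0,1}  +wl: 
  step 10. node 2  ⊔preds={0,2}  new={0,1,2}  stable
  step 11. node 1  ⊔preds={0,1,2}  new={0,1,2}  old={0,1}  +wl: 0,6
  step 12. node 0  ⊔preds={0,1,2}  new={0,1,2}  stable
  step 13. node 6  ⊔preds={0,1,2}  new={0,2}  stable

Least fixpoint reached:
  node 0: {0,1,2}
  node 1: {0,1,2}
  node 2: {0,1,2}
  node 3: {0,2}
  node 4: {0,1,2}
  node 5: {}
  node 6: {0,2}
  node 7: {0,1,2}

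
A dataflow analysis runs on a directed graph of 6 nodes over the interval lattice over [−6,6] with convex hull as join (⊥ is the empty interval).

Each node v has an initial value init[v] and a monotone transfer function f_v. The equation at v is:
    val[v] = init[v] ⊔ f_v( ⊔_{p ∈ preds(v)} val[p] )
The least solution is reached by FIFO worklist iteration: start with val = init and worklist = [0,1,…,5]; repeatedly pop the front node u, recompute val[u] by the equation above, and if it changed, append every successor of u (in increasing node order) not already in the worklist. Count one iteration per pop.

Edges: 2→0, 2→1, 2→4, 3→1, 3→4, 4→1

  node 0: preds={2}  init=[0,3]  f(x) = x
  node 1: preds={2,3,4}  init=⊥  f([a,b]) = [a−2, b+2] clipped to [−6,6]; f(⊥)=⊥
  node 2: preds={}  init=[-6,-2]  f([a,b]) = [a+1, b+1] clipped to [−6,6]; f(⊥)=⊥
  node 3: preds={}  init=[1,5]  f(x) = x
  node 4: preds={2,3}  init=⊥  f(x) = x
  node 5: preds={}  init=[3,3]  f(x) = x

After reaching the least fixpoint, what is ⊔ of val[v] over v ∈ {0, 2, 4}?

Worklist (7 pops):
  #1 pop 0: in=[-6,-2] → [-6,3] (was [0,3]); enqueue []
  #2 pop 1: in=[-6,5] → [-6,6] (was ⊥); enqueue []
  #3 pop 2: in=⊥ → [-6,-2] (no change)
  #4 pop 3: in=⊥ → [1,5] (no change)
  #5 pop 4: in=[-6,5] → [-6,5] (was ⊥); enqueue [1]
  #6 pop 5: in=⊥ → [3,3] (no change)
  #7 pop 1: in=[-6,5] → [-6,6] (no change)

Fixpoint:
  val[0] = [-6,3]
  val[1] = [-6,6]
  val[2] = [-6,-2]
  val[3] = [1,5]
  val[4] = [-6,5]
  val[5] = [3,3]

[-6,5]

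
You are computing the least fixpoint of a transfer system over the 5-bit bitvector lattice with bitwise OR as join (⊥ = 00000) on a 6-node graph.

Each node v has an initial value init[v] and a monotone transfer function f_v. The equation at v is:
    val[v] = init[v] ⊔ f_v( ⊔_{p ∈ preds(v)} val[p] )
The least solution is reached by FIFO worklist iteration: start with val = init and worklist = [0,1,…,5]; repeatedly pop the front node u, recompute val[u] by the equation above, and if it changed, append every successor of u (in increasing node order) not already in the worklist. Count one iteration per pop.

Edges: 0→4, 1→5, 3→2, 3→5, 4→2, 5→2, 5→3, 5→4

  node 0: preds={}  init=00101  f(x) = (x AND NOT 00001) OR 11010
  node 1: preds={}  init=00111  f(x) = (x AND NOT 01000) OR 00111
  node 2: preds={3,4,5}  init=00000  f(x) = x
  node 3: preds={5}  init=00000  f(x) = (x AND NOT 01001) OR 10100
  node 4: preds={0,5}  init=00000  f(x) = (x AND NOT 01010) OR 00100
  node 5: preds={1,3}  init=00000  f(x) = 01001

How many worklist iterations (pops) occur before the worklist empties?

Trace (9 dequeues):
  [1] u=0 | in 00000 | out 11111 | prev 00101 | push {}
  [2] u=1 | in 00000 | out 00111 | ==
  [3] u=2 | in 00000 | out 00000 | ==
  [4] u=3 | in 00000 | out 10100 | prev 00000 | push {2}
  [5] u=4 | in 11111 | out 10101 | prev 00000 | push {}
  [6] u=5 | in 10111 | out 01001 | prev 00000 | push {3,4}
  [7] u=2 | in 11101 | out 11101 | prev 00000 | push {}
  [8] u=3 | in 01001 | out 10100 | ==
  [9] u=4 | in 11111 | out 10101 | ==

Converged values:
  [0] 11111
  [1] 00111
  [2] 11101
  [3] 10100
  [4] 10101
  [5] 01001

9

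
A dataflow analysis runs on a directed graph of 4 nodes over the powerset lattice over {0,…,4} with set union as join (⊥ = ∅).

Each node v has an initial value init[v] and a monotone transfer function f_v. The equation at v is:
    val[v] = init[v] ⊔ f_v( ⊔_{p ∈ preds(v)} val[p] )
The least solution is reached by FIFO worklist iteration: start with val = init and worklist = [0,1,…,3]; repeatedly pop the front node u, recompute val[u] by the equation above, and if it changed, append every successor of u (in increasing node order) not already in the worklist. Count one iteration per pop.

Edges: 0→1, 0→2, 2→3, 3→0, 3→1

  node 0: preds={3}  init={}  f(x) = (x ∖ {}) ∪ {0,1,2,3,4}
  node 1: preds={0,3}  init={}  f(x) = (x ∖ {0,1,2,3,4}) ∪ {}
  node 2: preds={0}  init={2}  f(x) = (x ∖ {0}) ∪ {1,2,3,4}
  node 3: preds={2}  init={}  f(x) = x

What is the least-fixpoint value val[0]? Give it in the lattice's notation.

Trace (6 dequeues):
  [1] u=0 | in {} | out {0,1,2,3,4} | prev {} | push {}
  [2] u=1 | in {0,1,2,3,4} | out {} | ==
  [3] u=2 | in {0,1,2,3,4} | out {1,2,3,4} | prev {2} | push {}
  [4] u=3 | in {1,2,3,4} | out {1,2,3,4} | prev {} | push {0,1}
  [5] u=0 | in {1,2,3,4} | out {0,1,2,3,4} | ==
  [6] u=1 | in {0,1,2,3,4} | out {} | ==

Converged values:
  [0] {0,1,2,3,4}
  [1] {}
  [2] {1,2,3,4}
  [3] {1,2,3,4}

{0,1,2,3,4}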